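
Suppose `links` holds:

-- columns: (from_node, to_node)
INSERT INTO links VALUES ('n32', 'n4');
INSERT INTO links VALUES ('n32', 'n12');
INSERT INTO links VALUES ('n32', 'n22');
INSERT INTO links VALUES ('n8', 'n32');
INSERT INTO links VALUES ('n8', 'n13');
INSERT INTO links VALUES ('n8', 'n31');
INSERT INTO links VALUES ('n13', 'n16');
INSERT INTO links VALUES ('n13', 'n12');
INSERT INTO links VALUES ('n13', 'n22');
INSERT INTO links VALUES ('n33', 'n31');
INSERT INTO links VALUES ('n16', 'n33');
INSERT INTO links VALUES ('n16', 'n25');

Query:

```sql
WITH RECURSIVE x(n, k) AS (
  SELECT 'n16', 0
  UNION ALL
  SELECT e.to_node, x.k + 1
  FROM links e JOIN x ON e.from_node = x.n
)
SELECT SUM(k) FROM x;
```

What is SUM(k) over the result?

4

Base: (n16, k=0).
Iteration 1: edges from {n16} -> (n25, k=1), (n33, k=1).
Iteration 2: edges from {n25,n33} -> (n31, k=2).
Iteration 3: no outgoing edges from {n31}; recursion stops.
SUM(k) = 0 + 1 + 1 + 2 = 4.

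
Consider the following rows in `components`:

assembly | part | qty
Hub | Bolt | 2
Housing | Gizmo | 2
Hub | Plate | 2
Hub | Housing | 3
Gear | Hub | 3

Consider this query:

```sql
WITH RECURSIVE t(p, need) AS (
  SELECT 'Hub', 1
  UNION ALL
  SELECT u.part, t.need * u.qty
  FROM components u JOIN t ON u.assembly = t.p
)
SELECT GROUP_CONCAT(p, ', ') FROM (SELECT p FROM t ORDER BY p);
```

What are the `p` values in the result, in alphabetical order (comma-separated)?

Base: (Hub, need=1).
Iteration 1: components of {Hub} -> Bolt = 1*2 = 2, Housing = 1*3 = 3, Plate = 1*2 = 2.
Iteration 2: components of {Bolt,Housing,Plate} -> Gizmo = 3*2 = 6.
Iteration 3: no further components; recursion stops.

Bolt, Gizmo, Housing, Hub, Plate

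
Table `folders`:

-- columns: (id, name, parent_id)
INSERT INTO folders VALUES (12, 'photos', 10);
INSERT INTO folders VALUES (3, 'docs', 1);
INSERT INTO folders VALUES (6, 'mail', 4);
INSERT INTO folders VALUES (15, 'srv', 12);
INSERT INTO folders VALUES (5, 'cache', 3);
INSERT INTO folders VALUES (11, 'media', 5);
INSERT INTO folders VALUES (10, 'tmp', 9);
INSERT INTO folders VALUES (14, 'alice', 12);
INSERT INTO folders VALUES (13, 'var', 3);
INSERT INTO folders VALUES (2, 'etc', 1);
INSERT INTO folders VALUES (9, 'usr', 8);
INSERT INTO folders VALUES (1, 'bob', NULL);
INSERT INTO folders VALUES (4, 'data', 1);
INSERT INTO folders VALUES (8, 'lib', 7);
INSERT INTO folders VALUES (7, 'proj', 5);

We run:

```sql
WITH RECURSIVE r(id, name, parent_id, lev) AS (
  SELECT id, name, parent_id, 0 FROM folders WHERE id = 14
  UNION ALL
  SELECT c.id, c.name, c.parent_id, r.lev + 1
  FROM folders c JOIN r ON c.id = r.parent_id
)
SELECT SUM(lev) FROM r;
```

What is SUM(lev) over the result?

Base: id=14 (alice), parent_id=12, lev 0.
Iteration 1: join on id=12 -> photos (id 12, parent_id=10, lev 1).
Iteration 2: join on id=10 -> tmp (id 10, parent_id=9, lev 2).
Iteration 3: join on id=9 -> usr (id 9, parent_id=8, lev 3).
Iteration 4: join on id=8 -> lib (id 8, parent_id=7, lev 4).
Iteration 5: join on id=7 -> proj (id 7, parent_id=5, lev 5).
Iteration 6: join on id=5 -> cache (id 5, parent_id=3, lev 6).
Iteration 7: join on id=3 -> docs (id 3, parent_id=1, lev 7).
Iteration 8: join on id=1 -> bob (id 1, parent_id=NULL, lev 8).
Iteration 9: parent_id is NULL; no match; recursion stops.
SUM(lev) = 0 + 1 + 2 + 3 + 4 + 5 + 6 + 7 + 8 = 36.

36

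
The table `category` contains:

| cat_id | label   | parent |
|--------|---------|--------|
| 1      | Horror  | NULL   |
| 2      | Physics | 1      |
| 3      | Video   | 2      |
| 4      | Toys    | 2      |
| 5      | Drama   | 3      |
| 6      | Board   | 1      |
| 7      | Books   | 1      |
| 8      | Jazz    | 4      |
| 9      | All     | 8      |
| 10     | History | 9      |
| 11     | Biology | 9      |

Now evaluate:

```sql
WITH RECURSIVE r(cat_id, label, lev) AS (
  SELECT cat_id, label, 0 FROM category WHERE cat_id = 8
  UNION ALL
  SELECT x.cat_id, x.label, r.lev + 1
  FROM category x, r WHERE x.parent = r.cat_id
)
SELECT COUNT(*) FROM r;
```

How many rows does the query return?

4

Base: cat_id=8 (Jazz) at lev 0.
Iteration 1: rows with parent in {8} -> All (id 9, lev 1).
Iteration 2: rows with parent in {9} -> History (id 10, lev 2), Biology (id 11, lev 2).
Iteration 3: no rows with parent in {10,11}; recursion stops.
Total rows emitted: 4.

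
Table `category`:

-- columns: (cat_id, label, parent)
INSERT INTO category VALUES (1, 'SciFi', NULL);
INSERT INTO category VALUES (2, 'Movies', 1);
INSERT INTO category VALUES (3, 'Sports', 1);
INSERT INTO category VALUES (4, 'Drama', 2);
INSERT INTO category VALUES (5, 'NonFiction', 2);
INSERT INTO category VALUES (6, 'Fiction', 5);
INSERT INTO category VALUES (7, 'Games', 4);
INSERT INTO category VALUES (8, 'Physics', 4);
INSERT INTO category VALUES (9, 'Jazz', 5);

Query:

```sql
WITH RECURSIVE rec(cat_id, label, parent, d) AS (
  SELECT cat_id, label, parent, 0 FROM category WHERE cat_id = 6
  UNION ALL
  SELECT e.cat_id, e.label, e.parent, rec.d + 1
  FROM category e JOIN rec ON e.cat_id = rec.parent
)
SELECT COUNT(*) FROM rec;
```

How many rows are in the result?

Base: cat_id=6 (Fiction), parent=5, d 0.
Iteration 1: join on cat_id=5 -> NonFiction (id 5, parent=2, d 1).
Iteration 2: join on cat_id=2 -> Movies (id 2, parent=1, d 2).
Iteration 3: join on cat_id=1 -> SciFi (id 1, parent=NULL, d 3).
Iteration 4: parent is NULL; no match; recursion stops.
Total rows emitted: 4.

4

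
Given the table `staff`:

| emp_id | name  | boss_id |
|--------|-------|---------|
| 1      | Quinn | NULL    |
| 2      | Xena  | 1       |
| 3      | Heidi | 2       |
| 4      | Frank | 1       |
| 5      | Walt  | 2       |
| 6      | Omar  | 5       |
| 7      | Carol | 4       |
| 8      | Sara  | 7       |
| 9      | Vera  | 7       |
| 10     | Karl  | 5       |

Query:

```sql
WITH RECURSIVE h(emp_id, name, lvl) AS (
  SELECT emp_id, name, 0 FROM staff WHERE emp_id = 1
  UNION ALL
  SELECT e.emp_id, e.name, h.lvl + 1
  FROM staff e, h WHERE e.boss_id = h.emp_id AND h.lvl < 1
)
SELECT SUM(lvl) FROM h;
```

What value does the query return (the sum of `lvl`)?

Base: emp_id=1 (Quinn) at lvl 0.
Iteration 1: rows with boss_id in {1} -> Xena (id 2, lvl 1), Frank (id 4, lvl 1).
Iteration 2: lvl < 1 fails for all current rows; recursion stops.
SUM(lvl) = 0 + 1 + 1 = 2.

2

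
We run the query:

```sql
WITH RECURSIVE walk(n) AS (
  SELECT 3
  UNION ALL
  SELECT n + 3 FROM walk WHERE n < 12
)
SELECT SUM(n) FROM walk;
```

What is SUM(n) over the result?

Base: n=3.
Iteration 1: 3 < 12 holds -> n = 3 + 3 = 6.
Iteration 2: 6 < 12 holds -> n = 6 + 3 = 9.
Iteration 3: 9 < 12 holds -> n = 9 + 3 = 12.
Iteration 4: 12 < 12 fails; recursion stops.
SUM(n) = 3 + 6 + 9 + 12 = 30.

30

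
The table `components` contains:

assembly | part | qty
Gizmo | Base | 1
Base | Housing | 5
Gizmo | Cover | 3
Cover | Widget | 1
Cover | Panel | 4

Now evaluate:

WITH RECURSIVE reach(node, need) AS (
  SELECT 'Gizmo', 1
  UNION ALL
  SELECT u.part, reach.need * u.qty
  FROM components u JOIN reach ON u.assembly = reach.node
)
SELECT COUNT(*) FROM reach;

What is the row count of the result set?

Base: (Gizmo, need=1).
Iteration 1: components of {Gizmo} -> Base = 1*1 = 1, Cover = 1*3 = 3.
Iteration 2: components of {Base,Cover} -> Housing = 1*5 = 5, Panel = 3*4 = 12, Widget = 3*1 = 3.
Iteration 3: no further components; recursion stops.
Total rows emitted: 6.

6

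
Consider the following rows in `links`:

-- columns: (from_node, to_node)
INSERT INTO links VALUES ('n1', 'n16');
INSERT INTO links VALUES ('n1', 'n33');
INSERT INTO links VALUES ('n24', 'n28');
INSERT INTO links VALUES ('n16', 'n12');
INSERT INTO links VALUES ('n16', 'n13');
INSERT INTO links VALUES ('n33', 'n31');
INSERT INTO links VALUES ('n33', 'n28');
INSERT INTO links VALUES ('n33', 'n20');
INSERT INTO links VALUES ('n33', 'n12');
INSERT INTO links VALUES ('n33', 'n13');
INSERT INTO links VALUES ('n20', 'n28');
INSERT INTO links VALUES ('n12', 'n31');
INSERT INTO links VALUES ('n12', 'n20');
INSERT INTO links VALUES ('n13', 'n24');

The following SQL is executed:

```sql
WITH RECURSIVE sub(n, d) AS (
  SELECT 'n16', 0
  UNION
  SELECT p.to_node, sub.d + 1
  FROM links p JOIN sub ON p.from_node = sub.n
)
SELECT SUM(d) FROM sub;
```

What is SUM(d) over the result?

Base: (n16, d=0).
Iteration 1: edges from {n16} -> (n12, d=1), (n13, d=1).
Iteration 2: edges from {n12,n13} -> (n20, d=2), (n24, d=2), (n31, d=2).
Iteration 3: edges from {n20,n24,n31} -> (n28, d=3). [UNION drops 1 duplicate row(s)]
Iteration 4: no outgoing edges from {n28}; recursion stops.
SUM(d) = 0 + 1 + 1 + 2 + 2 + 2 + 3 = 11.

11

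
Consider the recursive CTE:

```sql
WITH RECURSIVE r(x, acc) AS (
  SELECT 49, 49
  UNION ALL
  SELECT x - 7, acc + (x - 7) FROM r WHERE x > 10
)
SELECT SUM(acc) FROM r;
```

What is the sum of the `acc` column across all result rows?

980

Base: x=49, acc=49.
Iteration 1: 49 > 10 holds -> x = 49 - 7 = 42, acc = 49 + 42 = 91.
Iteration 2: 42 > 10 holds -> x = 42 - 7 = 35, acc = 91 + 35 = 126.
Iteration 3: 35 > 10 holds -> x = 35 - 7 = 28, acc = 126 + 28 = 154.
Iteration 4: 28 > 10 holds -> x = 28 - 7 = 21, acc = 154 + 21 = 175.
Iteration 5: 21 > 10 holds -> x = 21 - 7 = 14, acc = 175 + 14 = 189.
Iteration 6: 14 > 10 holds -> x = 14 - 7 = 7, acc = 189 + 7 = 196.
Iteration 7: 7 > 10 fails; recursion stops.
SUM(acc) = 49 + 91 + 126 + 154 + 175 + 189 + 196 = 980.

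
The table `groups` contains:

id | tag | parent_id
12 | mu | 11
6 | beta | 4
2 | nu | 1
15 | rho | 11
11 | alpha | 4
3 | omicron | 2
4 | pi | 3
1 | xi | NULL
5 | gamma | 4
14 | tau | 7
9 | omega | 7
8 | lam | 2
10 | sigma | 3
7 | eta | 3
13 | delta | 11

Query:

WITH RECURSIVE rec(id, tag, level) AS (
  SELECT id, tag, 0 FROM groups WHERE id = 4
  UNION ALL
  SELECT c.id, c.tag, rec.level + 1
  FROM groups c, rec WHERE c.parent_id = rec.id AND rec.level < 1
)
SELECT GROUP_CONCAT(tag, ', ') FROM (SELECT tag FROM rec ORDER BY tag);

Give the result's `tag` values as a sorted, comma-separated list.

alpha, beta, gamma, pi

Base: id=4 (pi) at level 0.
Iteration 1: rows with parent_id in {4} -> gamma (id 5, level 1), beta (id 6, level 1), alpha (id 11, level 1).
Iteration 2: level < 1 fails for all current rows; recursion stops.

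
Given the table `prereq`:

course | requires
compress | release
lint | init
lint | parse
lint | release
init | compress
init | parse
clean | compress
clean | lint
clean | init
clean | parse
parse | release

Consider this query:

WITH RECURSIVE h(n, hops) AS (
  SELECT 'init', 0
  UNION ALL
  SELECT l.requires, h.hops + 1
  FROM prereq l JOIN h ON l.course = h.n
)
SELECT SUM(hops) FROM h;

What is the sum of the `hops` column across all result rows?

6

Base: (init, hops=0).
Iteration 1: edges from {init} -> (compress, hops=1), (parse, hops=1).
Iteration 2: edges from {compress,parse} -> (release, hops=2) x2. [UNION ALL keeps all 2 new rows, including repeats]
Iteration 3: no outgoing edges from {release}; recursion stops.
SUM(hops) = 0 + 1 + 1 + 2 + 2 = 6.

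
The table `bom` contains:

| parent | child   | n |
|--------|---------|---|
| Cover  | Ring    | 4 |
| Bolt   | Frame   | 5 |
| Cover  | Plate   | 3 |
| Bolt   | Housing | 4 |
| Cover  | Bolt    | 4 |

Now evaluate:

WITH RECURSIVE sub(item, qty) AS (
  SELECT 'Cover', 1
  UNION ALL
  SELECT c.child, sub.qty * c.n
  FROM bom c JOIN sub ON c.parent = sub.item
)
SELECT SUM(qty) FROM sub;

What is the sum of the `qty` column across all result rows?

Base: (Cover, qty=1).
Iteration 1: components of {Cover} -> Bolt = 1*4 = 4, Plate = 1*3 = 3, Ring = 1*4 = 4.
Iteration 2: components of {Bolt,Plate,Ring} -> Frame = 4*5 = 20, Housing = 4*4 = 16.
Iteration 3: no further components; recursion stops.
SUM(qty) = 1 + 4 + 4 + 3 + 20 + 16 = 48.

48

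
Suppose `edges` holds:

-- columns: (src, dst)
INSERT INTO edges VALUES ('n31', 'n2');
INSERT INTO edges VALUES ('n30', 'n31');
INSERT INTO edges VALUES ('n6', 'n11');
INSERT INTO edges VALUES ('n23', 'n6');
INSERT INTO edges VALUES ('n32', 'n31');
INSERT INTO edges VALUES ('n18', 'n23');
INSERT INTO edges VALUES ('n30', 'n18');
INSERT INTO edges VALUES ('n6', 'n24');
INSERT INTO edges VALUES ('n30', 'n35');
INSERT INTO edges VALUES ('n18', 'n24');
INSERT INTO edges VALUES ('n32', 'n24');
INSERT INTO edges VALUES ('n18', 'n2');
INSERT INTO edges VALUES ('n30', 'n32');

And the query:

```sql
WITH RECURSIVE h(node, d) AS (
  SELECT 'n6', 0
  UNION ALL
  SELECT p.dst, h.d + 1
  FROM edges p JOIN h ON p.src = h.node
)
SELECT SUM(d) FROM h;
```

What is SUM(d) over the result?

Base: (n6, d=0).
Iteration 1: edges from {n6} -> (n11, d=1), (n24, d=1).
Iteration 2: no outgoing edges from {n11,n24}; recursion stops.
SUM(d) = 0 + 1 + 1 = 2.

2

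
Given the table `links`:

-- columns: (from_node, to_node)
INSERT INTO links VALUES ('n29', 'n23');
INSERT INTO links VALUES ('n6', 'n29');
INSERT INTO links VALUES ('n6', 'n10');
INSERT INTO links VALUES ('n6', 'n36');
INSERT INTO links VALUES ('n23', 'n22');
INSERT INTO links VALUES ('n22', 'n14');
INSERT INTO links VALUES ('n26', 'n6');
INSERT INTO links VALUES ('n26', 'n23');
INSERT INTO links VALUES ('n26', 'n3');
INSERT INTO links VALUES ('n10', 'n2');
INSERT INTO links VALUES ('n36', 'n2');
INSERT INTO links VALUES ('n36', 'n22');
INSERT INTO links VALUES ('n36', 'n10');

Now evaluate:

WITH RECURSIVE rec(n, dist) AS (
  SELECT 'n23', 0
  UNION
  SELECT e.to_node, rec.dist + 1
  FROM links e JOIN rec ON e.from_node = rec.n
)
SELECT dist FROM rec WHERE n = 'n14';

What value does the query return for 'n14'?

Base: (n23, dist=0).
Iteration 1: edges from {n23} -> (n22, dist=1).
Iteration 2: edges from {n22} -> (n14, dist=2).
Iteration 3: no outgoing edges from {n14}; recursion stops.

2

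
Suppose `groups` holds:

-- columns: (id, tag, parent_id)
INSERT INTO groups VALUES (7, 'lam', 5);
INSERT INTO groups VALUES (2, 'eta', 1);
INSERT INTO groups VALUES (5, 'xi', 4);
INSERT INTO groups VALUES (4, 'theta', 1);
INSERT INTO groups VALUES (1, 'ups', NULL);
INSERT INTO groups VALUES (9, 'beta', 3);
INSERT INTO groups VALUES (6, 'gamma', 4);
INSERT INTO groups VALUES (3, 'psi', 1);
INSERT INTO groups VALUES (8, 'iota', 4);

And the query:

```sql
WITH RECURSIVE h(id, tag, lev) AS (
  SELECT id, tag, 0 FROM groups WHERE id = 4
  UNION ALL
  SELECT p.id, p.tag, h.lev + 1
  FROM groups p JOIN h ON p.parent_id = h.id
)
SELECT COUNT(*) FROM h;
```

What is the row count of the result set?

5

Base: id=4 (theta) at lev 0.
Iteration 1: rows with parent_id in {4} -> xi (id 5, lev 1), gamma (id 6, lev 1), iota (id 8, lev 1).
Iteration 2: rows with parent_id in {5,6,8} -> lam (id 7, lev 2).
Iteration 3: no rows with parent_id in {7}; recursion stops.
Total rows emitted: 5.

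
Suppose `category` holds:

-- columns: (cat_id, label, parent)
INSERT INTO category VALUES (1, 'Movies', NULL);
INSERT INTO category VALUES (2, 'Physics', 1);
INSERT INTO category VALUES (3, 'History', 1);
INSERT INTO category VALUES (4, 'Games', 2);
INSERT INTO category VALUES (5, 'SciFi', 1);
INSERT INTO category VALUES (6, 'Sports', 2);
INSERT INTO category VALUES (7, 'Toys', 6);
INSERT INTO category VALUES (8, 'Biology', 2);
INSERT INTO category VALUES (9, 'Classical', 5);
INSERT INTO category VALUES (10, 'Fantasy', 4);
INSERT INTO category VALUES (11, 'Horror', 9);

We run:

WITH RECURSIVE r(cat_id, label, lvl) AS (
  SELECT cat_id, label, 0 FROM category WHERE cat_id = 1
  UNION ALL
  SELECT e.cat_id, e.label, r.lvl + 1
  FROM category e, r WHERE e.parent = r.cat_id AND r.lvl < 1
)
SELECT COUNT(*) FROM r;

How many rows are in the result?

Base: cat_id=1 (Movies) at lvl 0.
Iteration 1: rows with parent in {1} -> Physics (id 2, lvl 1), History (id 3, lvl 1), SciFi (id 5, lvl 1).
Iteration 2: lvl < 1 fails for all current rows; recursion stops.
Total rows emitted: 4.

4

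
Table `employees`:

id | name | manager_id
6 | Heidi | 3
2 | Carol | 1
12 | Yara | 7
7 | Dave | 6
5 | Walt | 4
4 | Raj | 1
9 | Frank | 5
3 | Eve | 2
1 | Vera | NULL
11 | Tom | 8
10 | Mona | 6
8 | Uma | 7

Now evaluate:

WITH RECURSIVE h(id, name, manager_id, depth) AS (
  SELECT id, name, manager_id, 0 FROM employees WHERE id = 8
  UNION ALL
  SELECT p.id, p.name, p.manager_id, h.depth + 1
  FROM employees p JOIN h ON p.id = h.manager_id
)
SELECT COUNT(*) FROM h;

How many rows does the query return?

Base: id=8 (Uma), manager_id=7, depth 0.
Iteration 1: join on id=7 -> Dave (id 7, manager_id=6, depth 1).
Iteration 2: join on id=6 -> Heidi (id 6, manager_id=3, depth 2).
Iteration 3: join on id=3 -> Eve (id 3, manager_id=2, depth 3).
Iteration 4: join on id=2 -> Carol (id 2, manager_id=1, depth 4).
Iteration 5: join on id=1 -> Vera (id 1, manager_id=NULL, depth 5).
Iteration 6: manager_id is NULL; no match; recursion stops.
Total rows emitted: 6.

6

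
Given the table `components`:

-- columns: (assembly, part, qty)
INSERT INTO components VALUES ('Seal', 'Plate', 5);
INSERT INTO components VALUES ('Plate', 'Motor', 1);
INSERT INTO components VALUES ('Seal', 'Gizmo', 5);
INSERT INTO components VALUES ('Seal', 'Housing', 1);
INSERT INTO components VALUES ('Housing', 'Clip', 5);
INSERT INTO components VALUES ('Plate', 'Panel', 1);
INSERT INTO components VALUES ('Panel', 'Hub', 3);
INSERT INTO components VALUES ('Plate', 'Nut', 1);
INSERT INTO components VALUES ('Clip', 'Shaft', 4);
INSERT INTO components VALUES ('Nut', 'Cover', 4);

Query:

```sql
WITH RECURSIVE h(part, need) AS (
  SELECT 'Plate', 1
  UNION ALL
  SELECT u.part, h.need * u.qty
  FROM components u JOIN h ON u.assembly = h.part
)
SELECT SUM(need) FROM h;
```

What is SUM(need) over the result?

Base: (Plate, need=1).
Iteration 1: components of {Plate} -> Motor = 1*1 = 1, Nut = 1*1 = 1, Panel = 1*1 = 1.
Iteration 2: components of {Motor,Nut,Panel} -> Cover = 1*4 = 4, Hub = 1*3 = 3.
Iteration 3: no further components; recursion stops.
SUM(need) = 1 + 1 + 1 + 1 + 3 + 4 = 11.

11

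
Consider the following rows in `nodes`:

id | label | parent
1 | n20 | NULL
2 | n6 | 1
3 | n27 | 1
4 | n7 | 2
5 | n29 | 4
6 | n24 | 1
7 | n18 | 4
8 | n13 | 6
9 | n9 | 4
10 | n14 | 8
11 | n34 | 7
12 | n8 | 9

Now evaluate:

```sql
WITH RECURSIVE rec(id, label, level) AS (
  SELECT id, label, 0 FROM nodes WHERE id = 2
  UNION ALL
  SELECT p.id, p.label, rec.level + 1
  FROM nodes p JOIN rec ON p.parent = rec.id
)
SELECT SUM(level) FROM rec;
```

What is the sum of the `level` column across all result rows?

Base: id=2 (n6) at level 0.
Iteration 1: rows with parent in {2} -> n7 (id 4, level 1).
Iteration 2: rows with parent in {4} -> n29 (id 5, level 2), n18 (id 7, level 2), n9 (id 9, level 2).
Iteration 3: rows with parent in {5,7,9} -> n34 (id 11, level 3), n8 (id 12, level 3).
Iteration 4: no rows with parent in {11,12}; recursion stops.
SUM(level) = 0 + 1 + 2 + 2 + 2 + 3 + 3 = 13.

13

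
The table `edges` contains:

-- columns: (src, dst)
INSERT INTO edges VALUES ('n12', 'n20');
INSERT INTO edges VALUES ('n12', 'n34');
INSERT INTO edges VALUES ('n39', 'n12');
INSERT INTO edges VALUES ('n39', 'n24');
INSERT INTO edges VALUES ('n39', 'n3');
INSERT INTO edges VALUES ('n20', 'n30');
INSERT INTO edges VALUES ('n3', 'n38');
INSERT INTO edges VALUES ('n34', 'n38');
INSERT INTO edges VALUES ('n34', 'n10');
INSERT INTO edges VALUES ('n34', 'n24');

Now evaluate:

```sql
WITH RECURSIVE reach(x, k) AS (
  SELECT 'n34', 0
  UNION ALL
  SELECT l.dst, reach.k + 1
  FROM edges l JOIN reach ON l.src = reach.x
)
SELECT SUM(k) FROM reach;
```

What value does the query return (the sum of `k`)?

Base: (n34, k=0).
Iteration 1: edges from {n34} -> (n10, k=1), (n24, k=1), (n38, k=1).
Iteration 2: no outgoing edges from {n10,n24,n38}; recursion stops.
SUM(k) = 0 + 1 + 1 + 1 = 3.

3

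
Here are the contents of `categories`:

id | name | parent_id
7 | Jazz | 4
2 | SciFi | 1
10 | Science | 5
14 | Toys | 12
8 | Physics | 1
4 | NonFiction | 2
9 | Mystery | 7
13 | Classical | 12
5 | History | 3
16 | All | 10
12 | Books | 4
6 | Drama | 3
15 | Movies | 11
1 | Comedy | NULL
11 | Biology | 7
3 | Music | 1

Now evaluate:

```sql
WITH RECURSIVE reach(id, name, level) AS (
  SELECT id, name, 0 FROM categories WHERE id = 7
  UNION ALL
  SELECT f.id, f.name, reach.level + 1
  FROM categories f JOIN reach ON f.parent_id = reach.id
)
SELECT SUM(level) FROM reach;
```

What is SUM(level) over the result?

4

Base: id=7 (Jazz) at level 0.
Iteration 1: rows with parent_id in {7} -> Mystery (id 9, level 1), Biology (id 11, level 1).
Iteration 2: rows with parent_id in {9,11} -> Movies (id 15, level 2).
Iteration 3: no rows with parent_id in {15}; recursion stops.
SUM(level) = 0 + 1 + 1 + 2 = 4.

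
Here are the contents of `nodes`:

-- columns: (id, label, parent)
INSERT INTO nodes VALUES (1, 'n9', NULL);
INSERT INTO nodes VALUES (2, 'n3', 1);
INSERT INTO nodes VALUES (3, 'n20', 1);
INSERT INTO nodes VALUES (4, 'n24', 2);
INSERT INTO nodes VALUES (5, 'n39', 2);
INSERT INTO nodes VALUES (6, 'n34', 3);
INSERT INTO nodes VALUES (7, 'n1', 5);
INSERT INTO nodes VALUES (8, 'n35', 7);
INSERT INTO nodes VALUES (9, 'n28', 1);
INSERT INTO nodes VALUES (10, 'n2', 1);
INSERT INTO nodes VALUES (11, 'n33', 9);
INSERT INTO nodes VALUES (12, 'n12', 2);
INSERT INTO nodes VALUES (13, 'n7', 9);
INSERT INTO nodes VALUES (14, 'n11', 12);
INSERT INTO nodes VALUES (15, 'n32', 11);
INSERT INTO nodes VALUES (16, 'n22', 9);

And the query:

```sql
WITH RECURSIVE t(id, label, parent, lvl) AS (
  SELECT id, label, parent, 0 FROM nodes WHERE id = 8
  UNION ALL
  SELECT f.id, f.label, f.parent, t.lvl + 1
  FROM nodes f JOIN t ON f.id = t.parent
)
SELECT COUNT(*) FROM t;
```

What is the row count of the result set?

5

Base: id=8 (n35), parent=7, lvl 0.
Iteration 1: join on id=7 -> n1 (id 7, parent=5, lvl 1).
Iteration 2: join on id=5 -> n39 (id 5, parent=2, lvl 2).
Iteration 3: join on id=2 -> n3 (id 2, parent=1, lvl 3).
Iteration 4: join on id=1 -> n9 (id 1, parent=NULL, lvl 4).
Iteration 5: parent is NULL; no match; recursion stops.
Total rows emitted: 5.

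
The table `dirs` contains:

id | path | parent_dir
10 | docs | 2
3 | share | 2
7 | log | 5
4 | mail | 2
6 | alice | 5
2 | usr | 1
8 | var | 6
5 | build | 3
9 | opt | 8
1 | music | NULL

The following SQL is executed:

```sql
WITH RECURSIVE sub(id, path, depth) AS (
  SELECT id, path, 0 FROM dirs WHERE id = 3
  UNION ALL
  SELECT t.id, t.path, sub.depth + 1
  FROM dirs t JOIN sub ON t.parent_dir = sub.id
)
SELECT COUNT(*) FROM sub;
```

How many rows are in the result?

6

Base: id=3 (share) at depth 0.
Iteration 1: rows with parent_dir in {3} -> build (id 5, depth 1).
Iteration 2: rows with parent_dir in {5} -> alice (id 6, depth 2), log (id 7, depth 2).
Iteration 3: rows with parent_dir in {6,7} -> var (id 8, depth 3).
Iteration 4: rows with parent_dir in {8} -> opt (id 9, depth 4).
Iteration 5: no rows with parent_dir in {9}; recursion stops.
Total rows emitted: 6.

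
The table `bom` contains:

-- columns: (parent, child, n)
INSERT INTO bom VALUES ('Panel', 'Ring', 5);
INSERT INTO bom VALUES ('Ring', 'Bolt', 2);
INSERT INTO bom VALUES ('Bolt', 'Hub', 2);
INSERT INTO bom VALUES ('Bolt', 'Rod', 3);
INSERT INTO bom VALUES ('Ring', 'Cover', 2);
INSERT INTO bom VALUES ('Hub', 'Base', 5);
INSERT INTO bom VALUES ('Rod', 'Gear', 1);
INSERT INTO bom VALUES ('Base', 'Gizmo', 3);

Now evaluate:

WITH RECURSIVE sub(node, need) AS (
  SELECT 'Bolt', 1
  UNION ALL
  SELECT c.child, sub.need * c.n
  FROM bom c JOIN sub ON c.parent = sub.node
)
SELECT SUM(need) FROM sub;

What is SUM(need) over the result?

Base: (Bolt, need=1).
Iteration 1: components of {Bolt} -> Hub = 1*2 = 2, Rod = 1*3 = 3.
Iteration 2: components of {Hub,Rod} -> Base = 2*5 = 10, Gear = 3*1 = 3.
Iteration 3: components of {Base,Gear} -> Gizmo = 10*3 = 30.
Iteration 4: no further components; recursion stops.
SUM(need) = 1 + 2 + 3 + 10 + 3 + 30 = 49.

49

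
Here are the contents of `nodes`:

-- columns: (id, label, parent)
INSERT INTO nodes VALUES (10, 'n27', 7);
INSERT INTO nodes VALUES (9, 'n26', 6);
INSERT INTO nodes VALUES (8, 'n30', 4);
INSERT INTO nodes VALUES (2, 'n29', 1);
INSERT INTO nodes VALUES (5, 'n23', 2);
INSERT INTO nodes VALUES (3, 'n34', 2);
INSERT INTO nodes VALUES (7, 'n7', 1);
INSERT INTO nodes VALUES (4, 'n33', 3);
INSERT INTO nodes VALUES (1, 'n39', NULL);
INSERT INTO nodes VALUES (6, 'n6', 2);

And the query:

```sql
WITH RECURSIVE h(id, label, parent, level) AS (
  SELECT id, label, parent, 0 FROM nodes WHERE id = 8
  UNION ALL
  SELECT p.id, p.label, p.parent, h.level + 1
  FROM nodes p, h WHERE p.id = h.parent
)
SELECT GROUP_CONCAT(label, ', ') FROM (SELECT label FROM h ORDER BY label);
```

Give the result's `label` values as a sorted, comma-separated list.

Base: id=8 (n30), parent=4, level 0.
Iteration 1: join on id=4 -> n33 (id 4, parent=3, level 1).
Iteration 2: join on id=3 -> n34 (id 3, parent=2, level 2).
Iteration 3: join on id=2 -> n29 (id 2, parent=1, level 3).
Iteration 4: join on id=1 -> n39 (id 1, parent=NULL, level 4).
Iteration 5: parent is NULL; no match; recursion stops.

n29, n30, n33, n34, n39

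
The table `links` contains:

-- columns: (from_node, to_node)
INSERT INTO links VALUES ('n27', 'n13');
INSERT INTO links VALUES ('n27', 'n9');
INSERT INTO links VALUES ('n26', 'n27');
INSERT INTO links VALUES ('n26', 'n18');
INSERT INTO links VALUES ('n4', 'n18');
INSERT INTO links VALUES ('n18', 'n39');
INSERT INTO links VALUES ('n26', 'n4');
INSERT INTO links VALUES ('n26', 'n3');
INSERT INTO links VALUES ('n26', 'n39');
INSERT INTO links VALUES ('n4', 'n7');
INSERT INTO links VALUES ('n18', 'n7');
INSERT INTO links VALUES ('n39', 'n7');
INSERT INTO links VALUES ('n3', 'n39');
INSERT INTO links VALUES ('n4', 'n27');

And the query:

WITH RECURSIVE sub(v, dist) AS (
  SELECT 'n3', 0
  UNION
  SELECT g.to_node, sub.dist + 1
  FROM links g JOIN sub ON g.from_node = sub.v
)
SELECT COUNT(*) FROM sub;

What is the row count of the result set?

3

Base: (n3, dist=0).
Iteration 1: edges from {n3} -> (n39, dist=1).
Iteration 2: edges from {n39} -> (n7, dist=2).
Iteration 3: no outgoing edges from {n7}; recursion stops.
Total rows emitted: 3.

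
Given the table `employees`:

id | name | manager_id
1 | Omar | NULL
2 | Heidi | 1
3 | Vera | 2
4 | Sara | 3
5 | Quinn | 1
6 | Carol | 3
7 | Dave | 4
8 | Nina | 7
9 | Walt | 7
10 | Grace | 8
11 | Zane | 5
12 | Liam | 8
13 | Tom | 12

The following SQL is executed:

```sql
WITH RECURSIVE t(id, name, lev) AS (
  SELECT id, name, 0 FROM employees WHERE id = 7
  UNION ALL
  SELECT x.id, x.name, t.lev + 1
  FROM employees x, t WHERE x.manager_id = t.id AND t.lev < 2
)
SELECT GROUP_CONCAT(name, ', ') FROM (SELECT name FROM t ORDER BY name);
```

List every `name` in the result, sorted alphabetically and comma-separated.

Base: id=7 (Dave) at lev 0.
Iteration 1: rows with manager_id in {7} -> Nina (id 8, lev 1), Walt (id 9, lev 1).
Iteration 2: rows with manager_id in {8,9} -> Grace (id 10, lev 2), Liam (id 12, lev 2).
Iteration 3: lev < 2 fails for all current rows; recursion stops.

Dave, Grace, Liam, Nina, Walt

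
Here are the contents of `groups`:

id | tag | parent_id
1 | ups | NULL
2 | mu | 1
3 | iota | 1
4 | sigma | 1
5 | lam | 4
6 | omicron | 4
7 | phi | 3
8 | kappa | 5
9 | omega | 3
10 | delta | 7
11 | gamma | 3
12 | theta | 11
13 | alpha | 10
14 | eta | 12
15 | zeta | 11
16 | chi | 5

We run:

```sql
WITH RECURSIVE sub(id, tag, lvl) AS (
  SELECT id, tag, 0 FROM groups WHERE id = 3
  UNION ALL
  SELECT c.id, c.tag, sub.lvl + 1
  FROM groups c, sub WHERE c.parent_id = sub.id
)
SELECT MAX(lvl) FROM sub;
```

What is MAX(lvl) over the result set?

3

Base: id=3 (iota) at lvl 0.
Iteration 1: rows with parent_id in {3} -> phi (id 7, lvl 1), omega (id 9, lvl 1), gamma (id 11, lvl 1).
Iteration 2: rows with parent_id in {7,9,11} -> delta (id 10, lvl 2), theta (id 12, lvl 2), zeta (id 15, lvl 2).
Iteration 3: rows with parent_id in {10,12,15} -> alpha (id 13, lvl 3), eta (id 14, lvl 3).
Iteration 4: no rows with parent_id in {13,14}; recursion stops.
lvl values: 0, 1, 1, 1, 2, 2, 2, 3, 3; the maximum is 3.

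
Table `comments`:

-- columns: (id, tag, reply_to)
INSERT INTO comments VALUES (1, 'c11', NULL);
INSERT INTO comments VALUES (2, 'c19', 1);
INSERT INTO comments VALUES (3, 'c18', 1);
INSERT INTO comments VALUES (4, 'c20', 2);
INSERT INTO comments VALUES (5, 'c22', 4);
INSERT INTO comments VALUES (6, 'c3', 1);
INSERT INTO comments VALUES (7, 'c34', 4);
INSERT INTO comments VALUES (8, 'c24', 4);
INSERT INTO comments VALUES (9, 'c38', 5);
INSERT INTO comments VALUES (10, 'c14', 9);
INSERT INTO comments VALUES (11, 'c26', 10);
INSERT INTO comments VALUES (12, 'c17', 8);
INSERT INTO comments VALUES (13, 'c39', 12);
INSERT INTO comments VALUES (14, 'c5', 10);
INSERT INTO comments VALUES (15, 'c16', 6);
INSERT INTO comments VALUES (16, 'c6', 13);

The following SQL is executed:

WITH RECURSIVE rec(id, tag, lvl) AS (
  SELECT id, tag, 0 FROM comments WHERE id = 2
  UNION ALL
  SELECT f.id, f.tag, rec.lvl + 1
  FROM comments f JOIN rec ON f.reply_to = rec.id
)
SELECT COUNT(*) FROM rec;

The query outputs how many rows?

12

Base: id=2 (c19) at lvl 0.
Iteration 1: rows with reply_to in {2} -> c20 (id 4, lvl 1).
Iteration 2: rows with reply_to in {4} -> c22 (id 5, lvl 2), c34 (id 7, lvl 2), c24 (id 8, lvl 2).
Iteration 3: rows with reply_to in {5,7,8} -> c38 (id 9, lvl 3), c17 (id 12, lvl 3).
Iteration 4: rows with reply_to in {9,12} -> c14 (id 10, lvl 4), c39 (id 13, lvl 4).
Iteration 5: rows with reply_to in {10,13} -> c26 (id 11, lvl 5), c5 (id 14, lvl 5), c6 (id 16, lvl 5).
Iteration 6: no rows with reply_to in {11,14,16}; recursion stops.
Total rows emitted: 12.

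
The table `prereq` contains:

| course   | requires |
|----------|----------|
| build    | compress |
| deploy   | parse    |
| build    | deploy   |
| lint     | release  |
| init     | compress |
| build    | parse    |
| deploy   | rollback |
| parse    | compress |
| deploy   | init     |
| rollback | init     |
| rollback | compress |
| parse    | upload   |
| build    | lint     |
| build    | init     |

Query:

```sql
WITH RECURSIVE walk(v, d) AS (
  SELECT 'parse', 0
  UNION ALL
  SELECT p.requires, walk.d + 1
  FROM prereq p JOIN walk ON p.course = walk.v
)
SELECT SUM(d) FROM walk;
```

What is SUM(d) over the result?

Base: (parse, d=0).
Iteration 1: edges from {parse} -> (compress, d=1), (upload, d=1).
Iteration 2: no outgoing edges from {compress,upload}; recursion stops.
SUM(d) = 0 + 1 + 1 = 2.

2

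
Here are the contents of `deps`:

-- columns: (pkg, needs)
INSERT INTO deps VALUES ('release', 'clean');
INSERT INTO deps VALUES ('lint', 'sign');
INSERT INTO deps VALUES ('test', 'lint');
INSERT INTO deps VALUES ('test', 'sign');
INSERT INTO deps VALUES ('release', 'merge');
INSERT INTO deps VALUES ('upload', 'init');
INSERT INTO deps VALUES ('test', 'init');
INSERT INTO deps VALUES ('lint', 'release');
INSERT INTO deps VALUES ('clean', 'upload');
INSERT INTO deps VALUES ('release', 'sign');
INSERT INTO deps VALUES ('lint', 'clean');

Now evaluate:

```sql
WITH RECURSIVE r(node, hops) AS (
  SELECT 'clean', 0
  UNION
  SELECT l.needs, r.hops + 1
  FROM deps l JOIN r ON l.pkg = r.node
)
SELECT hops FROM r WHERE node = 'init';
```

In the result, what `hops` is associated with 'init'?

2

Base: (clean, hops=0).
Iteration 1: edges from {clean} -> (upload, hops=1).
Iteration 2: edges from {upload} -> (init, hops=2).
Iteration 3: no outgoing edges from {init}; recursion stops.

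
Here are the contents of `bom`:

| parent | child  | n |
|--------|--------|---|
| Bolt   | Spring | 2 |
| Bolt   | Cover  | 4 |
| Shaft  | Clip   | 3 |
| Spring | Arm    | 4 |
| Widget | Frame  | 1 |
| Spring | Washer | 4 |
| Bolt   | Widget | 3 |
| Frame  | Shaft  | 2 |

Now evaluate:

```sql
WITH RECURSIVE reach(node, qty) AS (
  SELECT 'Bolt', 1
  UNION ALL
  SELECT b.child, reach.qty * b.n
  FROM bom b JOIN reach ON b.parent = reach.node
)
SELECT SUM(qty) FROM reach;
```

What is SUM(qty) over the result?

53

Base: (Bolt, qty=1).
Iteration 1: components of {Bolt} -> Cover = 1*4 = 4, Spring = 1*2 = 2, Widget = 1*3 = 3.
Iteration 2: components of {Cover,Spring,Widget} -> Arm = 2*4 = 8, Frame = 3*1 = 3, Washer = 2*4 = 8.
Iteration 3: components of {Arm,Frame,Washer} -> Shaft = 3*2 = 6.
Iteration 4: components of {Shaft} -> Clip = 6*3 = 18.
Iteration 5: no further components; recursion stops.
SUM(qty) = 1 + 3 + 4 + 2 + 3 + 8 + 8 + 6 + 18 = 53.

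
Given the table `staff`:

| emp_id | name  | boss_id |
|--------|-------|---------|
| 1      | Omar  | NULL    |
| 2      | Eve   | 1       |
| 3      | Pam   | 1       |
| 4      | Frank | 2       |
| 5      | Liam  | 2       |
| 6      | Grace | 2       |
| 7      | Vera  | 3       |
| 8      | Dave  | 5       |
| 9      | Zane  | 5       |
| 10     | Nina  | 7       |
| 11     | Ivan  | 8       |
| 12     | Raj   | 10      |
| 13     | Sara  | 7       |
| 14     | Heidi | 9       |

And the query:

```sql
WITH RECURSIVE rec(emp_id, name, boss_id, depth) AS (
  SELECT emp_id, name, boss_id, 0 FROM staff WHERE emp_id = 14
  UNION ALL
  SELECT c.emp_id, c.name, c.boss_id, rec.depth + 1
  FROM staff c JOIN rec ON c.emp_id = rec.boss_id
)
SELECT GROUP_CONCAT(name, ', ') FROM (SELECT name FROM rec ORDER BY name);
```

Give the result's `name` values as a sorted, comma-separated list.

Eve, Heidi, Liam, Omar, Zane

Base: emp_id=14 (Heidi), boss_id=9, depth 0.
Iteration 1: join on emp_id=9 -> Zane (id 9, boss_id=5, depth 1).
Iteration 2: join on emp_id=5 -> Liam (id 5, boss_id=2, depth 2).
Iteration 3: join on emp_id=2 -> Eve (id 2, boss_id=1, depth 3).
Iteration 4: join on emp_id=1 -> Omar (id 1, boss_id=NULL, depth 4).
Iteration 5: boss_id is NULL; no match; recursion stops.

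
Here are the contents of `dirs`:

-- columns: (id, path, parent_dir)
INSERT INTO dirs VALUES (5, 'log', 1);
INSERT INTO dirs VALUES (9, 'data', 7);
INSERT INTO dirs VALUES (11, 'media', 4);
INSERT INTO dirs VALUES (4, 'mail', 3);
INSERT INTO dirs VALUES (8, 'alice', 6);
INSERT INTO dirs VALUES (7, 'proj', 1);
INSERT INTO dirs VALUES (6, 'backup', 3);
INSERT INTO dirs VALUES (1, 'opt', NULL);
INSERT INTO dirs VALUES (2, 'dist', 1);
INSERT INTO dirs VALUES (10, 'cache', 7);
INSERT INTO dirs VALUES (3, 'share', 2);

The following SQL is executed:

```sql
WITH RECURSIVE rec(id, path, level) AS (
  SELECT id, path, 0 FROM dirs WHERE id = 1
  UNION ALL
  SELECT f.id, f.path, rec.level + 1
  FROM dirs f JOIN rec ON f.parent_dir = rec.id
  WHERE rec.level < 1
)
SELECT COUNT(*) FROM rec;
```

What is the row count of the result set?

Base: id=1 (opt) at level 0.
Iteration 1: rows with parent_dir in {1} -> dist (id 2, level 1), log (id 5, level 1), proj (id 7, level 1).
Iteration 2: level < 1 fails for all current rows; recursion stops.
Total rows emitted: 4.

4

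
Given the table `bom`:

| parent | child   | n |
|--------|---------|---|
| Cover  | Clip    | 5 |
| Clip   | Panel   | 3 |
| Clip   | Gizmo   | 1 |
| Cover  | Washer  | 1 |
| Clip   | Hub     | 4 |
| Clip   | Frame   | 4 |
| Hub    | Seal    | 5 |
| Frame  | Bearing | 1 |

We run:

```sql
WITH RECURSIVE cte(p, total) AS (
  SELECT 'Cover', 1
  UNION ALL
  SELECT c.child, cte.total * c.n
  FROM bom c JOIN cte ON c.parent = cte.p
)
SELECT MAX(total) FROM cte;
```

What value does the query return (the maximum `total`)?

100

Base: (Cover, total=1).
Iteration 1: components of {Cover} -> Clip = 1*5 = 5, Washer = 1*1 = 1.
Iteration 2: components of {Clip,Washer} -> Frame = 5*4 = 20, Gizmo = 5*1 = 5, Hub = 5*4 = 20, Panel = 5*3 = 15.
Iteration 3: components of {Frame,Gizmo,Hub,Panel} -> Bearing = 20*1 = 20, Seal = 20*5 = 100.
Iteration 4: no further components; recursion stops.
total values: 1, 5, 1, 15, 5, 20, 20, 100, 20; the maximum is 100.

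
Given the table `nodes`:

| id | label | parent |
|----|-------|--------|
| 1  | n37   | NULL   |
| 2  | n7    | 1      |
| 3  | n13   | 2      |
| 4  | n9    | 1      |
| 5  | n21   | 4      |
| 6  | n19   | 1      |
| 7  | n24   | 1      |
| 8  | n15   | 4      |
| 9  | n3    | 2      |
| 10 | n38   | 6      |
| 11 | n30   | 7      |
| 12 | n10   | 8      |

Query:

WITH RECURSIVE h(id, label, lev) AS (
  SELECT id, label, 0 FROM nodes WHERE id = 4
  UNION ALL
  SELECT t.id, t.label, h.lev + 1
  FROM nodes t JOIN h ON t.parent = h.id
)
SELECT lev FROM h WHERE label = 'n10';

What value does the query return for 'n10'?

2

Base: id=4 (n9) at lev 0.
Iteration 1: rows with parent in {4} -> n21 (id 5, lev 1), n15 (id 8, lev 1).
Iteration 2: rows with parent in {5,8} -> n10 (id 12, lev 2).
Iteration 3: no rows with parent in {12}; recursion stops.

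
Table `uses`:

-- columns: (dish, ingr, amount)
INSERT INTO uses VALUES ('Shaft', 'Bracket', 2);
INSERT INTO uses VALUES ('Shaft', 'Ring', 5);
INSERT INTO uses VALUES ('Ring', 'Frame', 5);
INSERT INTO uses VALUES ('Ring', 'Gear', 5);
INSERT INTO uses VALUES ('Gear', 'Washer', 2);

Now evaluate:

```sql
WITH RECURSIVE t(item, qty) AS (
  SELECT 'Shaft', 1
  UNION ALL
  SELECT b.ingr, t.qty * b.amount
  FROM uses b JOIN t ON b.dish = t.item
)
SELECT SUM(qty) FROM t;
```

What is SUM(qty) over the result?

Base: (Shaft, qty=1).
Iteration 1: components of {Shaft} -> Bracket = 1*2 = 2, Ring = 1*5 = 5.
Iteration 2: components of {Bracket,Ring} -> Frame = 5*5 = 25, Gear = 5*5 = 25.
Iteration 3: components of {Frame,Gear} -> Washer = 25*2 = 50.
Iteration 4: no further components; recursion stops.
SUM(qty) = 1 + 2 + 5 + 25 + 25 + 50 = 108.

108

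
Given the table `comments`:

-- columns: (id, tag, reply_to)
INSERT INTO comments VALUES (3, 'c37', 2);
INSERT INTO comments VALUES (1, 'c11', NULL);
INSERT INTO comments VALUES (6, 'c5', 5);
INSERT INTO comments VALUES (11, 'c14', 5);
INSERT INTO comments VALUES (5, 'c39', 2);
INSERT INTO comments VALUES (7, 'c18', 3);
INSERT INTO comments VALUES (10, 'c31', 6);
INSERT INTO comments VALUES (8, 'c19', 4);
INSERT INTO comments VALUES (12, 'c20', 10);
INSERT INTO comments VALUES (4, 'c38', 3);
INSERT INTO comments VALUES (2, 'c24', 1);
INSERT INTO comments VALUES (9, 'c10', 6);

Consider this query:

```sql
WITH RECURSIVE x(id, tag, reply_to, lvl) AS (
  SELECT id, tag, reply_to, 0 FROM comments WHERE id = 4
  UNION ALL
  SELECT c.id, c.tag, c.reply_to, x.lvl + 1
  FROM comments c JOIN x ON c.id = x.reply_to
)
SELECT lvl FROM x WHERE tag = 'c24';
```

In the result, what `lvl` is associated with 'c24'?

Base: id=4 (c38), reply_to=3, lvl 0.
Iteration 1: join on id=3 -> c37 (id 3, reply_to=2, lvl 1).
Iteration 2: join on id=2 -> c24 (id 2, reply_to=1, lvl 2).
Iteration 3: join on id=1 -> c11 (id 1, reply_to=NULL, lvl 3).
Iteration 4: reply_to is NULL; no match; recursion stops.

2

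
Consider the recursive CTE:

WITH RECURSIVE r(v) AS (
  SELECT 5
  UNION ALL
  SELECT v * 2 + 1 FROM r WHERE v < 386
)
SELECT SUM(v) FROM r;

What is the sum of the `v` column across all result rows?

1522

Base: v=5.
Iteration 1: 5 < 386 holds -> v = 5 * 2 + 1 = 11.
Iteration 2: 11 < 386 holds -> v = 11 * 2 + 1 = 23.
Iteration 3: 23 < 386 holds -> v = 23 * 2 + 1 = 47.
Iteration 4: 47 < 386 holds -> v = 47 * 2 + 1 = 95.
Iteration 5: 95 < 386 holds -> v = 95 * 2 + 1 = 191.
Iteration 6: 191 < 386 holds -> v = 191 * 2 + 1 = 383.
Iteration 7: 383 < 386 holds -> v = 383 * 2 + 1 = 767.
Iteration 8: 767 < 386 fails; recursion stops.
SUM(v) = 5 + 11 + 23 + 47 + 95 + 191 + 383 + 767 = 1522.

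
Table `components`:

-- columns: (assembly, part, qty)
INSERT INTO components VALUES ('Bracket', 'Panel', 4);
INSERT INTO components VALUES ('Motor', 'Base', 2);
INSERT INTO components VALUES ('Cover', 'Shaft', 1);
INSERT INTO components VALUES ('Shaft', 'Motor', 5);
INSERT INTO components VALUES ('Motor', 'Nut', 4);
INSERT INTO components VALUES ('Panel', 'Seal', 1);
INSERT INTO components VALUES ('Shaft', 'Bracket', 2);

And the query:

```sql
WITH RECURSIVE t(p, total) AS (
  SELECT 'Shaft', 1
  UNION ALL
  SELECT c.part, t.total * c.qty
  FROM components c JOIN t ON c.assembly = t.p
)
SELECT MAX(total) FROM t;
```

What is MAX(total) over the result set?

20

Base: (Shaft, total=1).
Iteration 1: components of {Shaft} -> Bracket = 1*2 = 2, Motor = 1*5 = 5.
Iteration 2: components of {Bracket,Motor} -> Base = 5*2 = 10, Nut = 5*4 = 20, Panel = 2*4 = 8.
Iteration 3: components of {Base,Nut,Panel} -> Seal = 8*1 = 8.
Iteration 4: no further components; recursion stops.
total values: 1, 2, 5, 8, 20, 10, 8; the maximum is 20.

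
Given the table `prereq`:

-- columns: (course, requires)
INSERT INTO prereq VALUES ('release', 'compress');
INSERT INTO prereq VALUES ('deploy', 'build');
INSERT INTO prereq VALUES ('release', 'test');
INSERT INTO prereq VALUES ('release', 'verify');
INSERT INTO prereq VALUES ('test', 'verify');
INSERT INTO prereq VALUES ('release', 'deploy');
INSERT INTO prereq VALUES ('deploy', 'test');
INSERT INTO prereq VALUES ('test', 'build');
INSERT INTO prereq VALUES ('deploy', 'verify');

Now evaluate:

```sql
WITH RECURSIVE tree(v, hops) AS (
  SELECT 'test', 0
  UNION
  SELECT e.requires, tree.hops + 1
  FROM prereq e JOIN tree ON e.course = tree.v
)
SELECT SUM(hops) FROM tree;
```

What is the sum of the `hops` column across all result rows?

2

Base: (test, hops=0).
Iteration 1: edges from {test} -> (build, hops=1), (verify, hops=1).
Iteration 2: no outgoing edges from {build,verify}; recursion stops.
SUM(hops) = 0 + 1 + 1 = 2.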